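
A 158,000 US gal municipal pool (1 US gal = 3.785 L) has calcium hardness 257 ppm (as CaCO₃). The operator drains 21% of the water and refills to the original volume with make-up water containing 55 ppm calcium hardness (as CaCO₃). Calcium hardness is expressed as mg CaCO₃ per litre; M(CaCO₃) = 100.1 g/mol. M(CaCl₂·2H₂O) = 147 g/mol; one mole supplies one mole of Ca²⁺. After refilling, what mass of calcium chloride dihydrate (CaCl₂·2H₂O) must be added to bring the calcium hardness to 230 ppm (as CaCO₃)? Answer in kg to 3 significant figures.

13.5 kg

Volume: 158,000 US gal × 3.785 L/gal = 598,030 L.
After draining 21% and refilling: 257 × 0.79 + 55 × 0.21 = 214.58 ppm.
Deficit to target: 230 − 214.58 = 15.42 mg/L.
As CaCO₃: 15.42 mg/L × 598,030 L = 9222 g; ÷ 100.1 = 92.12 mol Ca²⁺.
Mass: 92.12 × 147 = 13,540 g.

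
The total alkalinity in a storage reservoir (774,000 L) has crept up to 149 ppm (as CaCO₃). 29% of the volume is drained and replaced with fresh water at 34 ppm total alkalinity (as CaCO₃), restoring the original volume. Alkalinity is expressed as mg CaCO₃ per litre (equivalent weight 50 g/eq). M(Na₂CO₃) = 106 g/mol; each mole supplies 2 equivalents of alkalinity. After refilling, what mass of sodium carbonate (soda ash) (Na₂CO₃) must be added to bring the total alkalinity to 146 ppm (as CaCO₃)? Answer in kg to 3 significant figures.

24.9 kg

After draining 29% and refilling: 149 × 0.71 + 34 × 0.29 = 115.65 ppm.
Deficit to target: 146 − 115.65 = 30.35 mg/L.
As CaCO₃: 30.35 mg/L × 774,000 L = 23,490 g; ÷ 50 g/eq ÷ 2 = 234.9 mol Na₂CO₃.
Mass: 234.9 × 106 = 24,900 g.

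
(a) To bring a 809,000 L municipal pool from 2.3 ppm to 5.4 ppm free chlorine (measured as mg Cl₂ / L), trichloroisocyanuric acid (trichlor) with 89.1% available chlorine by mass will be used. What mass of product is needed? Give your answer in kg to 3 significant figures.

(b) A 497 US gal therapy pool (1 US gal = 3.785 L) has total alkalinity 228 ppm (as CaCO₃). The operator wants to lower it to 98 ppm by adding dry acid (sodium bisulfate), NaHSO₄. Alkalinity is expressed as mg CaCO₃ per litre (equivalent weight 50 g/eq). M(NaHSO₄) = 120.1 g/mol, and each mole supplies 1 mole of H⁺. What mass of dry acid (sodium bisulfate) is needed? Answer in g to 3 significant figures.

(a) Chlorine deficit: 5.4 − 2.3 = 3.1 ppm = 3.1 mg/L as Cl₂.
(a) Cl₂ equivalent needed: 3.1 mg/L × 809,000 L = 2,508,000 mg = 2508 g.
(a) Product at 89.1% available chlorine: 2508 / 0.891 = 2815 g.

(b) Volume: 497 US gal × 3.785 L/gal = 1,881 L.
(b) Alkalinity to neutralize: (228 − 98) = 130 mg/L as CaCO₃ × 1,881 L = 244.5 g as CaCO₃.
(b) Equivalents of H⁺ required: 244.5 ÷ 50 g/eq = 4.891 eq = 4.891 mol NaHSO₄.
(b) Mass of NaHSO₄: 4.891 × 120.1 = 587.4 g.

(a) 2.81 kg; (b) 587 g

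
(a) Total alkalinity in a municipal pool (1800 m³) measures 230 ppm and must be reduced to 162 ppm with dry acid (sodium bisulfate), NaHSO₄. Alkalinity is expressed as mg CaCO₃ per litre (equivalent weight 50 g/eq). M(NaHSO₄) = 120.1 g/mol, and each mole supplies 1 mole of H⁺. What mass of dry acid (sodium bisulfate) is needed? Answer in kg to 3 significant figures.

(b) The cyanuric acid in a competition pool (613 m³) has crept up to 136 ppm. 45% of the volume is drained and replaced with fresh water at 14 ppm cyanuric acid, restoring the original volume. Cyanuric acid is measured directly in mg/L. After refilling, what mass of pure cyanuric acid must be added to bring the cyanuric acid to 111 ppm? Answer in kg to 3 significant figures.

(a) Volume: 1800 m³ = 1,800,000 L.
(a) Alkalinity to neutralize: (230 − 162) = 68 mg/L as CaCO₃ × 1,800,000 L = 122,400 g as CaCO₃.
(a) Equivalents of H⁺ required: 122,400 ÷ 50 g/eq = 2448 eq = 2448 mol NaHSO₄.
(a) Mass of NaHSO₄: 2448 × 120.1 = 294,000 g.

(b) Volume: 613 m³ = 613,000 L.
(b) After draining 45% and refilling: 136 × 0.55 + 14 × 0.45 = 81.1 ppm.
(b) Deficit to target: 111 − 81.1 = 29.9 mg/L.
(b) Mass: 29.9 mg/L × 613,000 L = 18,330 g cyanuric acid.

(a) 294 kg; (b) 18.3 kg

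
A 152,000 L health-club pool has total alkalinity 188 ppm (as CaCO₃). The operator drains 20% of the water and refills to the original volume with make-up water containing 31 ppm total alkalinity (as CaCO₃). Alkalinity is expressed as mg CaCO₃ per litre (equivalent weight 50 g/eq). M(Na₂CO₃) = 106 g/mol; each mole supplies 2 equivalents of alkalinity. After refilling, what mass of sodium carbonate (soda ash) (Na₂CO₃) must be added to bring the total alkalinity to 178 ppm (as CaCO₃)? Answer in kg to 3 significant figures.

3.45 kg

After draining 20% and refilling: 188 × 0.80 + 31 × 0.20 = 156.6 ppm.
Deficit to target: 178 − 156.6 = 21.4 mg/L.
As CaCO₃: 21.4 mg/L × 152,000 L = 3253 g; ÷ 50 g/eq ÷ 2 = 32.53 mol Na₂CO₃.
Mass: 32.53 × 106 = 3448 g.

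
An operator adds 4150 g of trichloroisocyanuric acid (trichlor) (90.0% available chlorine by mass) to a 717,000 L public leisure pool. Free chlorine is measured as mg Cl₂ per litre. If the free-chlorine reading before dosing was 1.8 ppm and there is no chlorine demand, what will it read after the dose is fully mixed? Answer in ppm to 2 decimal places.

Available chlorine delivered: 4150 g × 0.9 = 3735 g as Cl₂.
Concentration rise: 3735 g / 717,000 L = 5.209 mg/L = 5.21 ppm.
Final FC: 1.8 + 5.21 = 7.01 ppm.

7.01 ppm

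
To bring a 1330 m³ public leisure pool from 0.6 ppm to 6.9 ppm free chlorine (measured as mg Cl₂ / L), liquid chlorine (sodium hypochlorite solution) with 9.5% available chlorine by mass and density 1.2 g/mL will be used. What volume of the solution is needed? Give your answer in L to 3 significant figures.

73.5 L

Volume: 1330 m³ = 1,330,000 L.
Chlorine deficit: 6.9 − 0.6 = 6.3 ppm = 6.3 mg/L as Cl₂.
Cl₂ equivalent needed: 6.3 mg/L × 1,330,000 L = 8,379,000 mg = 8379 g.
Product at 9.5% available chlorine: 8379 / 0.095 = 88,200 g.
Volume at density 1.2 g/mL: 88,200 g ÷ 1.2 g/mL = 73,500 mL.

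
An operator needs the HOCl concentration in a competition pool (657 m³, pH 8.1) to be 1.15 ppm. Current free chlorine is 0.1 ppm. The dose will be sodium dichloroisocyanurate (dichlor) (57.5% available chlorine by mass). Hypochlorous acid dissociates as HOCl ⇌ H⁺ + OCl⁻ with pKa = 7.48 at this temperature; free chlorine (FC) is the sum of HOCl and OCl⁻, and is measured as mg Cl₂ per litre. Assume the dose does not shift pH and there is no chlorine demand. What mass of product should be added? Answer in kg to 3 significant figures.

6.68 kg

Volume: 657 m³ = 657,000 L.
[OCl⁻]/[HOCl] = 10^(pH − pKa) = 10^(8.1 − 7.48) = 4.169; fraction as HOCl = 1/(1 + 4.169) = 0.1935.
Free chlorine required for 1.15 ppm HOCl: 1.15 / 0.1935 = 5.944 ppm.
FC to add: 5.944 − 0.1 = 5.844 mg/L as Cl₂.
Cl₂ equivalent: 5.844 mg/L × 657,000 L = 3840 g.
Product at 57.5% available Cl: 3840 / 0.575 = 6677 g.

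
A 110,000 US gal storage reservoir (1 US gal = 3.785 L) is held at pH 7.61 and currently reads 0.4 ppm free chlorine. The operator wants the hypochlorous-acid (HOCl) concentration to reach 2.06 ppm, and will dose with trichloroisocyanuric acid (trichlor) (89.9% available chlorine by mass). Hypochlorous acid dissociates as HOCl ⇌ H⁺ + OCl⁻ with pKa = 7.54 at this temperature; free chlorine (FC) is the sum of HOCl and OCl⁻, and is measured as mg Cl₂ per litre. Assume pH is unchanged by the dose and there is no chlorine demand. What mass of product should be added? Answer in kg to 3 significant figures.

1.89 kg

Volume: 110,000 US gal × 3.785 L/gal = 416,350 L.
[OCl⁻]/[HOCl] = 10^(pH − pKa) = 10^(7.61 − 7.54) = 1.175; fraction as HOCl = 1/(1 + 1.175) = 0.4598.
Free chlorine required for 2.06 ppm HOCl: 2.06 / 0.4598 = 4.48 ppm.
FC to add: 4.48 − 0.4 = 4.08 mg/L as Cl₂.
Cl₂ equivalent: 4.08 mg/L × 416,350 L = 1699 g.
Product at 89.9% available Cl: 1699 / 0.899 = 1890 g.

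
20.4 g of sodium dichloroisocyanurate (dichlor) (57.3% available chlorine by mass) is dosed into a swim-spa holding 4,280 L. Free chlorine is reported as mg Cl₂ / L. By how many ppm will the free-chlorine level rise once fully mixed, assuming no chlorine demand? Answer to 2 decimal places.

Available chlorine delivered: 20.4 g × 0.573 = 11.69 g as Cl₂.
Concentration rise: 11.69 g / 4,280 L = 2.731 mg/L = 2.73 ppm.

2.73 ppm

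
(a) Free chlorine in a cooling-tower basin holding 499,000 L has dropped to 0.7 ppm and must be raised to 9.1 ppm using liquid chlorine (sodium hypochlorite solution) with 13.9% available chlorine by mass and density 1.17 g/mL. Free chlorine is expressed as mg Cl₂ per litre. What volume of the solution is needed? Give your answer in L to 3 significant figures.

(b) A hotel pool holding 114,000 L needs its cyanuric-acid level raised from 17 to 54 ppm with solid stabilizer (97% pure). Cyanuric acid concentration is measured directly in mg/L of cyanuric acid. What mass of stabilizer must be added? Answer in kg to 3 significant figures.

(a) Chlorine deficit: 9.1 − 0.7 = 8.4 ppm = 8.4 mg/L as Cl₂.
(a) Cl₂ equivalent needed: 8.4 mg/L × 499,000 L = 4,192,000 mg = 4192 g.
(a) Product at 13.9% available chlorine: 4192 / 0.139 = 30,160 g.
(a) Volume at density 1.17 g/mL: 30,160 g ÷ 1.17 g/mL = 25,770 mL.

(b) CYA to add: (54 − 17) = 37 mg/L × 114,000 L = 4218 g cyanuric acid.
(b) At 97% purity: 4218 / 0.97 = 4348 g product.

(a) 25.8 L; (b) 4.35 kg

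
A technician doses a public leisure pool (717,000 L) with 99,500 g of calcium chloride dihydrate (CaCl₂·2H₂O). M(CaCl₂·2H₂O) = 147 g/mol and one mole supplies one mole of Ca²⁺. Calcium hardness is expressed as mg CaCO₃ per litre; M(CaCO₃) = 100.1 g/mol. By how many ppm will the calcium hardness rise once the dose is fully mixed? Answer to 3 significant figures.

94.5 ppm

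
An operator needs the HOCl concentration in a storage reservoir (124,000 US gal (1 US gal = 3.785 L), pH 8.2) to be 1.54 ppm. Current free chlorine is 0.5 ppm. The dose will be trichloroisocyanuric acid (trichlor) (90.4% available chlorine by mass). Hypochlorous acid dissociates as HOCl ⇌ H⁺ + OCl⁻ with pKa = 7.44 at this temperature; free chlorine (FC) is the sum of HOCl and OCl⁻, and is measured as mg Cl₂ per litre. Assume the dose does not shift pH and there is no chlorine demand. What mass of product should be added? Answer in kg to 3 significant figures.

5.14 kg

Volume: 124,000 US gal × 3.785 L/gal = 469,340 L.
[OCl⁻]/[HOCl] = 10^(pH − pKa) = 10^(8.2 − 7.44) = 5.754; fraction as HOCl = 1/(1 + 5.754) = 0.1481.
Free chlorine required for 1.54 ppm HOCl: 1.54 / 0.1481 = 10.4 ppm.
FC to add: 10.4 − 0.5 = 9.902 mg/L as Cl₂.
Cl₂ equivalent: 9.902 mg/L × 469,340 L = 4647 g.
Product at 90.4% available Cl: 4647 / 0.904 = 5141 g.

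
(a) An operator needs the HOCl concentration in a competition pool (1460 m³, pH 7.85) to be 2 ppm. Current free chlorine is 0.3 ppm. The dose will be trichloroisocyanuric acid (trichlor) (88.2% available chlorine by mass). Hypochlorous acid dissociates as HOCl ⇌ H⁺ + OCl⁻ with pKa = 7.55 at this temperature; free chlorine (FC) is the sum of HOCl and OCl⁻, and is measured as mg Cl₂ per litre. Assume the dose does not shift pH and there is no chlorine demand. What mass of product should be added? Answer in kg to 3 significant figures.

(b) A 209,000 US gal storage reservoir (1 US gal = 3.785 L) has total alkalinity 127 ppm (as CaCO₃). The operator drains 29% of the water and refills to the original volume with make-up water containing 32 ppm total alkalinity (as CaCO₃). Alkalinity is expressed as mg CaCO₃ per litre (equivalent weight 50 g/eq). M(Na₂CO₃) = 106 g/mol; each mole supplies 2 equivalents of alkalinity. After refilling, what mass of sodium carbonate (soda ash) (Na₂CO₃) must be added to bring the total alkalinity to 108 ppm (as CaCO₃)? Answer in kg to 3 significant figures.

(a) Volume: 1460 m³ = 1,460,000 L.
(a) [OCl⁻]/[HOCl] = 10^(pH − pKa) = 10^(7.85 − 7.55) = 1.995; fraction as HOCl = 1/(1 + 1.995) = 0.3339.
(a) Free chlorine required for 2 ppm HOCl: 2 / 0.3339 = 5.991 ppm.
(a) FC to add: 5.991 − 0.3 = 5.691 mg/L as Cl₂.
(a) Cl₂ equivalent: 5.691 mg/L × 1,460,000 L = 8308 g.
(a) Product at 88.2% available Cl: 8308 / 0.882 = 9420 g.

(b) Volume: 209,000 US gal × 3.785 L/gal = 791,065 L.
(b) After draining 29% and refilling: 127 × 0.71 + 32 × 0.29 = 99.45 ppm.
(b) Deficit to target: 108 − 99.45 = 8.55 mg/L.
(b) As CaCO₃: 8.55 mg/L × 791,065 L = 6764 g; ÷ 50 g/eq ÷ 2 = 67.64 mol Na₂CO₃.
(b) Mass: 67.64 × 106 = 7169 g.

(a) 9.42 kg; (b) 7.17 kg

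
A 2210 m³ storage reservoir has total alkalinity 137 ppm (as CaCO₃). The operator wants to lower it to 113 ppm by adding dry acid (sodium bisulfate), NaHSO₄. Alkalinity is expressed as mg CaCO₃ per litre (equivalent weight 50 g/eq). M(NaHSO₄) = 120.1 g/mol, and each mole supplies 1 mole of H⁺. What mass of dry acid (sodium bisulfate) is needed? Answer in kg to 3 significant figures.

Volume: 2210 m³ = 2,210,000 L.
Alkalinity to neutralize: (137 − 113) = 24 mg/L as CaCO₃ × 2,210,000 L = 53,040 g as CaCO₃.
Equivalents of H⁺ required: 53,040 ÷ 50 g/eq = 1061 eq = 1061 mol NaHSO₄.
Mass of NaHSO₄: 1061 × 120.1 = 127,400 g.

127 kg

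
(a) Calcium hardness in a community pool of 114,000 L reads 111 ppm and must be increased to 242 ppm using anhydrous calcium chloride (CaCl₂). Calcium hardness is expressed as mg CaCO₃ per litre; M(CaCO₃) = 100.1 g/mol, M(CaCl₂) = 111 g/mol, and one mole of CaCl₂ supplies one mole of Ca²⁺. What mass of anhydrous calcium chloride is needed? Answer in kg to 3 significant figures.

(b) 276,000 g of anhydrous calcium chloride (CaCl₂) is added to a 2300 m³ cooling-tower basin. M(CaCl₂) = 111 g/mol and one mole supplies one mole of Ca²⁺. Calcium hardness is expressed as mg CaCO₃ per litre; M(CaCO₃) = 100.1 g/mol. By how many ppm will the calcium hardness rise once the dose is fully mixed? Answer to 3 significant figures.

(a) 16.6 kg; (b) 108 ppm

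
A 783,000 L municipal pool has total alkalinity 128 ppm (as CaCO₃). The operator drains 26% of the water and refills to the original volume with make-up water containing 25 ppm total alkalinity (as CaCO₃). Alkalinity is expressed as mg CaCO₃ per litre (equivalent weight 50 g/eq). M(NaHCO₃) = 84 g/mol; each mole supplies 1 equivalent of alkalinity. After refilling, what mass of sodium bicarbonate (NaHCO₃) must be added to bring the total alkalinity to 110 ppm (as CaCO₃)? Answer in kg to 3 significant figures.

11.5 kg

After draining 26% and refilling: 128 × 0.74 + 25 × 0.26 = 101.22 ppm.
Deficit to target: 110 − 101.22 = 8.78 mg/L.
As CaCO₃: 8.78 mg/L × 783,000 L = 6875 g; ÷ 50 g/eq ÷ 1 = 137.5 mol NaHCO₃.
Mass: 137.5 × 84 = 11,550 g.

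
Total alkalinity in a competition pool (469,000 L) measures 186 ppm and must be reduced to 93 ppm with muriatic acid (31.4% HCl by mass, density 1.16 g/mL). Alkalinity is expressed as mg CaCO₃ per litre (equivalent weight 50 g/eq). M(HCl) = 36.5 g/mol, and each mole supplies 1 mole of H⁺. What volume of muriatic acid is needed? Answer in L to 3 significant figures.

87.4 L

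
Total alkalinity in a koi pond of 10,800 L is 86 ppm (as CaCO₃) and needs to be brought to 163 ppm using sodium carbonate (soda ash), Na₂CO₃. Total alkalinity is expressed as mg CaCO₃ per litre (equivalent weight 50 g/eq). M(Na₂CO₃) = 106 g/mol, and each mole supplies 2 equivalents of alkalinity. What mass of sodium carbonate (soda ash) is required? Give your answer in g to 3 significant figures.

Alkalinity to add: (163 − 86) = 77 mg/L as CaCO₃ × 10,800 L = 831.6 g as CaCO₃.
Equivalents: 831.6 g ÷ 50 g/eq = 16.63 eq.
Each mole of Na₂CO₃ supplies 2 eq, so 16.63 / 2 = 8.316 mol.
Mass: 8.316 mol × 106 g/mol = 881.5 g.

881 g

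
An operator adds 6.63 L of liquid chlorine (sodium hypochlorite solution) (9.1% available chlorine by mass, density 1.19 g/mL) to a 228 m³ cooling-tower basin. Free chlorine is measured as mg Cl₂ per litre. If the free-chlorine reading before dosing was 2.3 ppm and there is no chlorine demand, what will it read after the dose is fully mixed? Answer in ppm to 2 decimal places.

5.45 ppm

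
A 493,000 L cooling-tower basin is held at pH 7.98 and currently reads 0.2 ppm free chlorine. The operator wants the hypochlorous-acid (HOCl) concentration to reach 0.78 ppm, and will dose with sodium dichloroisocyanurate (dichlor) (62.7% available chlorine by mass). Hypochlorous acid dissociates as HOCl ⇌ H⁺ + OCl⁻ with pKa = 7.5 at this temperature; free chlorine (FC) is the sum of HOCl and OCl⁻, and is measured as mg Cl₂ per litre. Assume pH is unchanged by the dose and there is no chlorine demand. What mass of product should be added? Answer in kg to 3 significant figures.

[OCl⁻]/[HOCl] = 10^(pH − pKa) = 10^(7.98 − 7.5) = 3.02; fraction as HOCl = 1/(1 + 3.02) = 0.2488.
Free chlorine required for 0.78 ppm HOCl: 0.78 / 0.2488 = 3.136 ppm.
FC to add: 3.136 − 0.2 = 2.936 mg/L as Cl₂.
Cl₂ equivalent: 2.936 mg/L × 493,000 L = 1447 g.
Product at 62.7% available Cl: 1447 / 0.627 = 2308 g.

2.31 kg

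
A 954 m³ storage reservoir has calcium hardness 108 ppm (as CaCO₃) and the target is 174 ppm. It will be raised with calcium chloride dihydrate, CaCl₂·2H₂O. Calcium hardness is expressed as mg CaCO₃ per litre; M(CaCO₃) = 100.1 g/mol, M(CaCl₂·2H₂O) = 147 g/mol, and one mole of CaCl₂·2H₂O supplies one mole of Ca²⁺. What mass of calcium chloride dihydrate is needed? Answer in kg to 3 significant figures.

Volume: 954 m³ = 954,000 L.
Hardness to add: (174 − 108) = 66 mg/L as CaCO₃ × 954,000 L = 62,960 g as CaCO₃.
Moles of Ca²⁺ (1 mol Ca²⁺ ≡ 1 mol CaCO₃): 62,960 / 100.1 g/mol = 629 mol.
Mass of CaCl₂·2H₂O: 629 × 147 = 92,460 g.

92.5 kg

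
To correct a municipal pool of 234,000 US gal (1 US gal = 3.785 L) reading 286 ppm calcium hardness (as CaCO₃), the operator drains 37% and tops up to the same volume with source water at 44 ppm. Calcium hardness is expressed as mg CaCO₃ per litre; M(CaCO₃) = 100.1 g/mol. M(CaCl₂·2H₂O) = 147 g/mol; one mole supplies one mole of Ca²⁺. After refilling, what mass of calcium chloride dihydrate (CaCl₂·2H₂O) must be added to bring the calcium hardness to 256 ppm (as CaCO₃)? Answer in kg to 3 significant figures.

77.4 kg

Volume: 234,000 US gal × 3.785 L/gal = 885,690 L.
After draining 37% and refilling: 286 × 0.63 + 44 × 0.37 = 196.46 ppm.
Deficit to target: 256 − 196.46 = 59.54 mg/L.
As CaCO₃: 59.54 mg/L × 885,690 L = 52,730 g; ÷ 100.1 = 526.8 mol Ca²⁺.
Mass: 526.8 × 147 = 77,440 g.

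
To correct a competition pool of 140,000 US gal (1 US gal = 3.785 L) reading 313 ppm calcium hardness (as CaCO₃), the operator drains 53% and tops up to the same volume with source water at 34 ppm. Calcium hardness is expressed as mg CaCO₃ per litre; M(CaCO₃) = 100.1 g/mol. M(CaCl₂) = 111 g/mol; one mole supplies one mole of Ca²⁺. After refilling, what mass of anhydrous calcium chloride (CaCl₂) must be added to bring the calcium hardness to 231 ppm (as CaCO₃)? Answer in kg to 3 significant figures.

38.7 kg

Volume: 140,000 US gal × 3.785 L/gal = 529,900 L.
After draining 53% and refilling: 313 × 0.47 + 34 × 0.53 = 165.13 ppm.
Deficit to target: 231 − 165.13 = 65.87 mg/L.
As CaCO₃: 65.87 mg/L × 529,900 L = 34,900 g; ÷ 100.1 = 348.7 mol Ca²⁺.
Mass: 348.7 × 111 = 38,710 g.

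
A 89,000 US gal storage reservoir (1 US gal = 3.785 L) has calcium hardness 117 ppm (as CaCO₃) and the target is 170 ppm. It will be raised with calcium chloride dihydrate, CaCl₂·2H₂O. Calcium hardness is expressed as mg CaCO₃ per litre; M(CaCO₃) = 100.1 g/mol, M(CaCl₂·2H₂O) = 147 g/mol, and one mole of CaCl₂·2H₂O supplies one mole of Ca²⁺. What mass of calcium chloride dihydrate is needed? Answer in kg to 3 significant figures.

26.2 kg

Volume: 89,000 US gal × 3.785 L/gal = 336,865 L.
Hardness to add: (170 − 117) = 53 mg/L as CaCO₃ × 336,865 L = 17,850 g as CaCO₃.
Moles of Ca²⁺ (1 mol Ca²⁺ ≡ 1 mol CaCO₃): 17,850 / 100.1 g/mol = 178.4 mol.
Mass of CaCl₂·2H₂O: 178.4 × 147 = 26,220 g.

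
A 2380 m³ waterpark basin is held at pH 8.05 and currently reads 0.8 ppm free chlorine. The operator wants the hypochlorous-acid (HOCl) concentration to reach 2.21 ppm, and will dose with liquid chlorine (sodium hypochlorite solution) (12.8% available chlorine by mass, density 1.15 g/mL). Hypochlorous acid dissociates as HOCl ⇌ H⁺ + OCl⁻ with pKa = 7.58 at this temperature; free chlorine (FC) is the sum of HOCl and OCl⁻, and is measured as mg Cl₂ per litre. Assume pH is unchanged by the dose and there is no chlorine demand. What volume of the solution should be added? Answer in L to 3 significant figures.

Volume: 2380 m³ = 2,380,000 L.
[OCl⁻]/[HOCl] = 10^(pH − pKa) = 10^(8.05 − 7.58) = 2.951; fraction as HOCl = 1/(1 + 2.951) = 0.2531.
Free chlorine required for 2.21 ppm HOCl: 2.21 / 0.2531 = 8.732 ppm.
FC to add: 8.732 − 0.8 = 7.932 mg/L as Cl₂.
Cl₂ equivalent: 7.932 mg/L × 2,380,000 L = 18,880 g.
Product at 12.8% available Cl: 18,880 / 0.128 = 147,500 g.
Volume: 147,500 g ÷ 1.15 g/mL = 128,300 mL.

128 L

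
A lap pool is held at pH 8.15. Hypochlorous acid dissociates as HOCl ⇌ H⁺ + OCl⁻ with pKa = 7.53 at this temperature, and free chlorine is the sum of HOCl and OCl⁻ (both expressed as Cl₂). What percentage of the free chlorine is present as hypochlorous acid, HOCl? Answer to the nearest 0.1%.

19.3%

[OCl⁻]/[HOCl] = 10^(pH − pKa) = 10^(8.15 − 7.53) = 10^0.62 = 4.169.
Fraction as HOCl = 1 / (1 + 4.169) = 0.1935.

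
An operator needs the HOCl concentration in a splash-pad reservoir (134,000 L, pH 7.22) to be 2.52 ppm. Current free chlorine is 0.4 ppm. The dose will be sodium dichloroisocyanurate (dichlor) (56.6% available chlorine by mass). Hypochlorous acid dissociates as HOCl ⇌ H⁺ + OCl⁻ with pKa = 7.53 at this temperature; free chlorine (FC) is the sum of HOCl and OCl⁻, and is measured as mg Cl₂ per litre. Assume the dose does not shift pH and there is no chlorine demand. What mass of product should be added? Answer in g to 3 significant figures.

794 g

[OCl⁻]/[HOCl] = 10^(pH − pKa) = 10^(7.22 − 7.53) = 0.4898; fraction as HOCl = 1/(1 + 0.4898) = 0.6712.
Free chlorine required for 2.52 ppm HOCl: 2.52 / 0.6712 = 3.754 ppm.
FC to add: 3.754 − 0.4 = 3.354 mg/L as Cl₂.
Cl₂ equivalent: 3.354 mg/L × 134,000 L = 449.5 g.
Product at 56.6% available Cl: 449.5 / 0.566 = 794.1 g.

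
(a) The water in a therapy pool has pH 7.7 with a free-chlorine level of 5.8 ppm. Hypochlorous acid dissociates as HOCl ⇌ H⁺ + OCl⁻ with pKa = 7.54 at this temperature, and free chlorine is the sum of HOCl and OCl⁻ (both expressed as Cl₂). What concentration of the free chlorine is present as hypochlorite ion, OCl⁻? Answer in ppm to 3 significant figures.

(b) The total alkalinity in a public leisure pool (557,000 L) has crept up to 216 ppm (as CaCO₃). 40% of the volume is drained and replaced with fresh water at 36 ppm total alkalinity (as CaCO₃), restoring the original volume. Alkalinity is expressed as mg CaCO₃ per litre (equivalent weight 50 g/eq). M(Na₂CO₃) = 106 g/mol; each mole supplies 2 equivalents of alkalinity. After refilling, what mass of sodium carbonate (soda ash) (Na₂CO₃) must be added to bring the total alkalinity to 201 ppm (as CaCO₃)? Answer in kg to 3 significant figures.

(a) 3.43 ppm; (b) 33.7 kg

(a) [OCl⁻]/[HOCl] = 10^(pH − pKa) = 10^(7.7 − 7.54) = 10^0.16 = 1.445.
(a) Fraction as HOCl = 1 / (1 + 1.445) = 0.4089.
(a) OCl⁻ = (1 − 0.4089) × 5.8 ppm = 3.428 ppm.

(b) After draining 40% and refilling: 216 × 0.60 + 36 × 0.40 = 144 ppm.
(b) Deficit to target: 201 − 144 = 57 mg/L.
(b) As CaCO₃: 57 mg/L × 557,000 L = 31,750 g; ÷ 50 g/eq ÷ 2 = 317.5 mol Na₂CO₃.
(b) Mass: 317.5 × 106 = 33,650 g.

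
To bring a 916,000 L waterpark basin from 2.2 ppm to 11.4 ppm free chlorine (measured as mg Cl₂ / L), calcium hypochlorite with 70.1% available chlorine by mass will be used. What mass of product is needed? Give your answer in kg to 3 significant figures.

Chlorine deficit: 11.4 − 2.2 = 9.2 ppm = 9.2 mg/L as Cl₂.
Cl₂ equivalent needed: 9.2 mg/L × 916,000 L = 8,427,000 mg = 8427 g.
Product at 70.1% available chlorine: 8427 / 0.701 = 12,020 g.

12.0 kg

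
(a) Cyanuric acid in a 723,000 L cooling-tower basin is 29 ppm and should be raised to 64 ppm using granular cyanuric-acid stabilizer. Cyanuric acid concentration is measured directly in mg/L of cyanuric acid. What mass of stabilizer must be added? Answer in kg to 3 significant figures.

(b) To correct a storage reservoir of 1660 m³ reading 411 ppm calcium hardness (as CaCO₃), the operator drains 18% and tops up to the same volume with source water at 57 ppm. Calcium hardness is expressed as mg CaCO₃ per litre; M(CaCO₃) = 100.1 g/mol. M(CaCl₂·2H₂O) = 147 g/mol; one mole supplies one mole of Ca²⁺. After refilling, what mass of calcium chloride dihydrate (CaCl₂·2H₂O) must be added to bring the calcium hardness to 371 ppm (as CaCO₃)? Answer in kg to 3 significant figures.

(a) 25.3 kg; (b) 57.8 kg

(a) CYA to add: (64 − 29) = 35 mg/L × 723,000 L = 25,300 g cyanuric acid.

(b) Volume: 1660 m³ = 1,660,000 L.
(b) After draining 18% and refilling: 411 × 0.82 + 57 × 0.18 = 347.28 ppm.
(b) Deficit to target: 371 − 347.28 = 23.72 mg/L.
(b) As CaCO₃: 23.72 mg/L × 1,660,000 L = 39,380 g; ÷ 100.1 = 393.4 mol Ca²⁺.
(b) Mass: 393.4 × 147 = 57,820 g.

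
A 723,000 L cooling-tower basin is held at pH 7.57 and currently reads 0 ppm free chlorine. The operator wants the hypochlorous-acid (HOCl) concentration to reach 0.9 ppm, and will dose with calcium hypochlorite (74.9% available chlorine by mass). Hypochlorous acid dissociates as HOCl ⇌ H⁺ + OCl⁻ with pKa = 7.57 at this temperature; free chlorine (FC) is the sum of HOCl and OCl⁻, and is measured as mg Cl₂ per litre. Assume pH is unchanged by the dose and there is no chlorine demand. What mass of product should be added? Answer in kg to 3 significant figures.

[OCl⁻]/[HOCl] = 10^(pH − pKa) = 10^(7.57 − 7.57) = 1; fraction as HOCl = 1/(1 + 1) = 0.5.
Free chlorine required for 0.9 ppm HOCl: 0.9 / 0.5 = 1.8 ppm.
FC to add: 1.8 − 0 = 1.8 mg/L as Cl₂.
Cl₂ equivalent: 1.8 mg/L × 723,000 L = 1301 g.
Product at 74.9% available Cl: 1301 / 0.749 = 1738 g.

1.74 kg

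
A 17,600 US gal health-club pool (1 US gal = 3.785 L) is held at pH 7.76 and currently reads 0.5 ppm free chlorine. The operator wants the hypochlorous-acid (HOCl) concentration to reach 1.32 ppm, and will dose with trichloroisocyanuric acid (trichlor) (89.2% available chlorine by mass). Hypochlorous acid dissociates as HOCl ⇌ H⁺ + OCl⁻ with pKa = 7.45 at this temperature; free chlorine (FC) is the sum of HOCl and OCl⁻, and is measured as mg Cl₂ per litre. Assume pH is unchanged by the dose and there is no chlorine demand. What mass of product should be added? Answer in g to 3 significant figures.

263 g

Volume: 17,600 US gal × 3.785 L/gal = 66,616 L.
[OCl⁻]/[HOCl] = 10^(pH − pKa) = 10^(7.76 − 7.45) = 2.042; fraction as HOCl = 1/(1 + 2.042) = 0.3288.
Free chlorine required for 1.32 ppm HOCl: 1.32 / 0.3288 = 4.015 ppm.
FC to add: 4.015 − 0.5 = 3.515 mg/L as Cl₂.
Cl₂ equivalent: 3.515 mg/L × 66,616 L = 234.2 g.
Product at 89.2% available Cl: 234.2 / 0.892 = 262.5 g.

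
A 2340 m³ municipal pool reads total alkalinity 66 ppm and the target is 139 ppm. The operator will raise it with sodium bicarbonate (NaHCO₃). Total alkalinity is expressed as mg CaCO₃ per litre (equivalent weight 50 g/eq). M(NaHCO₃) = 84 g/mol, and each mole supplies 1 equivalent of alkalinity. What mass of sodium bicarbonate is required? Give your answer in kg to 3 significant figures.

Volume: 2340 m³ = 2,340,000 L.
Alkalinity to add: (139 − 66) = 73 mg/L as CaCO₃ × 2,340,000 L = 170,800 g as CaCO₃.
Equivalents: 170,800 g ÷ 50 g/eq = 3416 eq.
NaHCO₃ supplies 1 eq per mole → 3416 mol.
Mass: 3416 mol × 84 g/mol = 287,000 g.

287 kg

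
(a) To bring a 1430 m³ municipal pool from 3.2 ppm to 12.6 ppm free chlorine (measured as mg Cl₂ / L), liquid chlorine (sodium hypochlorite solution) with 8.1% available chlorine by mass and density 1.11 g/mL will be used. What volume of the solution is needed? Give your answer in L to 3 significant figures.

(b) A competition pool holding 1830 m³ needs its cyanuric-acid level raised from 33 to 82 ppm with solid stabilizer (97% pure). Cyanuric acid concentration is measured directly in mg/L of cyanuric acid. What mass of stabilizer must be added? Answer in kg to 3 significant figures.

(a) 150 L; (b) 92.4 kg

(a) Volume: 1430 m³ = 1,430,000 L.
(a) Chlorine deficit: 12.6 − 3.2 = 9.4 ppm = 9.4 mg/L as Cl₂.
(a) Cl₂ equivalent needed: 9.4 mg/L × 1,430,000 L = 13,440,000 mg = 13,440 g.
(a) Product at 8.1% available chlorine: 13,440 / 0.081 = 166,000 g.
(a) Volume at density 1.11 g/mL: 166,000 g ÷ 1.11 g/mL = 149,500 mL.

(b) Volume: 1830 m³ = 1,830,000 L.
(b) CYA to add: (82 − 33) = 49 mg/L × 1,830,000 L = 89,670 g cyanuric acid.
(b) At 97% purity: 89,670 / 0.97 = 92,440 g product.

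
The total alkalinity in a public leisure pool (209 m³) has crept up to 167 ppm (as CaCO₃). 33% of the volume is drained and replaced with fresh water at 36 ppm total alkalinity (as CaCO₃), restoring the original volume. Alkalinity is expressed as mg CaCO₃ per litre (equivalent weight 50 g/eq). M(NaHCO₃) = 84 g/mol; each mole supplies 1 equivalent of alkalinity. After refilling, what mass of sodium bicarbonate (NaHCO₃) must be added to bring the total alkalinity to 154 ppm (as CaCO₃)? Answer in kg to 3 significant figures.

Volume: 209 m³ = 209,000 L.
After draining 33% and refilling: 167 × 0.67 + 36 × 0.33 = 123.77 ppm.
Deficit to target: 154 − 123.77 = 30.23 mg/L.
As CaCO₃: 30.23 mg/L × 209,000 L = 6318 g; ÷ 50 g/eq ÷ 1 = 126.4 mol NaHCO₃.
Mass: 126.4 × 84 = 10,610 g.

10.6 kg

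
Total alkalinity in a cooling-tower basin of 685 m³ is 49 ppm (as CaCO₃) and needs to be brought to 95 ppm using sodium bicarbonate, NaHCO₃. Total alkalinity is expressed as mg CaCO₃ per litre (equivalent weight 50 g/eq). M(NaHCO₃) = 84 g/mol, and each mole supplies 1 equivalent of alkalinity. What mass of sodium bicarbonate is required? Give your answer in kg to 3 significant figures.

Volume: 685 m³ = 685,000 L.
Alkalinity to add: (95 − 49) = 46 mg/L as CaCO₃ × 685,000 L = 31,510 g as CaCO₃.
Equivalents: 31,510 g ÷ 50 g/eq = 630.2 eq.
NaHCO₃ supplies 1 eq per mole → 630.2 mol.
Mass: 630.2 mol × 84 g/mol = 52,940 g.

52.9 kg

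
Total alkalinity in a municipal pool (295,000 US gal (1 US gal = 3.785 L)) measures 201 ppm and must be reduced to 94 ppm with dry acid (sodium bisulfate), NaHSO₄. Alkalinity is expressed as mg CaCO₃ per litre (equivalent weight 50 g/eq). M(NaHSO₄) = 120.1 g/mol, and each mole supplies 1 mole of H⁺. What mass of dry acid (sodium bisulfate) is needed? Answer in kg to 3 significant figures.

287 kg

Volume: 295,000 US gal × 3.785 L/gal = 1,116,575 L.
Alkalinity to neutralize: (201 − 94) = 107 mg/L as CaCO₃ × 1,116,575 L = 119,500 g as CaCO₃.
Equivalents of H⁺ required: 119,500 ÷ 50 g/eq = 2389 eq = 2389 mol NaHSO₄.
Mass of NaHSO₄: 2389 × 120.1 = 287,000 g.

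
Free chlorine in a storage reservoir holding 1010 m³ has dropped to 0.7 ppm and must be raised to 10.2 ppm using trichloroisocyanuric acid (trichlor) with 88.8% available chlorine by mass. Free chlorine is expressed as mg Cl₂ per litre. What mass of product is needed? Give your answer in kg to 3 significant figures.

10.8 kg

Volume: 1010 m³ = 1,010,000 L.
Chlorine deficit: 10.2 − 0.7 = 9.5 ppm = 9.5 mg/L as Cl₂.
Cl₂ equivalent needed: 9.5 mg/L × 1,010,000 L = 9,595,000 mg = 9595 g.
Product at 88.8% available chlorine: 9595 / 0.888 = 10,810 g.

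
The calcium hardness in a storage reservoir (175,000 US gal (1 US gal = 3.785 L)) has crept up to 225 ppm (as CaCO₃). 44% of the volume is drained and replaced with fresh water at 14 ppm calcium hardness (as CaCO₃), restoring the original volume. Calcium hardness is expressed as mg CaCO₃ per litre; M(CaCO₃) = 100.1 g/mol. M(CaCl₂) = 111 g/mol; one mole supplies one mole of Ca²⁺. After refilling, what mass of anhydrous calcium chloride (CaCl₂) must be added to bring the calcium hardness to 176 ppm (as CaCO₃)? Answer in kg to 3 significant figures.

Volume: 175,000 US gal × 3.785 L/gal = 662,375 L.
After draining 44% and refilling: 225 × 0.56 + 14 × 0.44 = 132.16 ppm.
Deficit to target: 176 − 132.16 = 43.84 mg/L.
As CaCO₃: 43.84 mg/L × 662,375 L = 29,040 g; ÷ 100.1 = 290.1 mol Ca²⁺.
Mass: 290.1 × 111 = 32,200 g.

32.2 kg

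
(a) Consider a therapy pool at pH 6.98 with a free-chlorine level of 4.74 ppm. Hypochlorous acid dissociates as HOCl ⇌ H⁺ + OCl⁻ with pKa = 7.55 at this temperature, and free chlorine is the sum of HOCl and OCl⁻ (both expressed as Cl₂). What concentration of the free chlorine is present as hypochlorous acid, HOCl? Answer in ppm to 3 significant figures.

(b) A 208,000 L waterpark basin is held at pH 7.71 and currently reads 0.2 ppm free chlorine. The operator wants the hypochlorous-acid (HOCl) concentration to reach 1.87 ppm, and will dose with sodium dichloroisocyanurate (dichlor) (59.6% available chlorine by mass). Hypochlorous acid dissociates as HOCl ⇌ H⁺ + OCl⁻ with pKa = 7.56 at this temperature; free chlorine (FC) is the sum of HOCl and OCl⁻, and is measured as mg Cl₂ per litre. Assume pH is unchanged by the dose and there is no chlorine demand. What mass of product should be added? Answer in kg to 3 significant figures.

(a) [OCl⁻]/[HOCl] = 10^(pH − pKa) = 10^(6.98 − 7.55) = 10^-0.57 = 0.2692.
(a) Fraction as HOCl = 1 / (1 + 0.2692) = 0.7879.
(a) HOCl = 0.7879 × 4.74 ppm = 3.735 ppm.

(b) [OCl⁻]/[HOCl] = 10^(pH − pKa) = 10^(7.71 − 7.56) = 1.413; fraction as HOCl = 1/(1 + 1.413) = 0.4145.
(b) Free chlorine required for 1.87 ppm HOCl: 1.87 / 0.4145 = 4.511 ppm.
(b) FC to add: 4.511 − 0.2 = 4.311 mg/L as Cl₂.
(b) Cl₂ equivalent: 4.311 mg/L × 208,000 L = 896.8 g.
(b) Product at 59.6% available Cl: 896.8 / 0.596 = 1505 g.

(a) 3.73 ppm; (b) 1.50 kg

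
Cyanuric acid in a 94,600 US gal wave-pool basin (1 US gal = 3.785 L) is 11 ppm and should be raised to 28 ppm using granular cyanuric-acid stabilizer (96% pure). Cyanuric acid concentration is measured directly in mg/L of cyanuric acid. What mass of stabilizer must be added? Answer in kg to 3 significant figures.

Volume: 94,600 US gal × 3.785 L/gal = 358,061 L.
CYA to add: (28 − 11) = 17 mg/L × 358,061 L = 6087 g cyanuric acid.
At 96% purity: 6087 / 0.96 = 6341 g product.

6.34 kg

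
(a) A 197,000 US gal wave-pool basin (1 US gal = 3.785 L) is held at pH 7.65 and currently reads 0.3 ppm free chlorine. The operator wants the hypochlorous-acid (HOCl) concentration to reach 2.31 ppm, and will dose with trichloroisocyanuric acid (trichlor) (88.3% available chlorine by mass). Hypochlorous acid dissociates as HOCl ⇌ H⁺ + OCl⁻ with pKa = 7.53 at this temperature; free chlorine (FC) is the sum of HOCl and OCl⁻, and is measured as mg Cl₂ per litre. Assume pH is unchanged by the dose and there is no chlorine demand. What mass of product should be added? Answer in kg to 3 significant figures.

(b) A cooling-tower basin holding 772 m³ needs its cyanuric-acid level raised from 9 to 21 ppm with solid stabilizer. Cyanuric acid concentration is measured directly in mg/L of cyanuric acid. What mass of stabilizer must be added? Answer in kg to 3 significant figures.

(a) 4.27 kg; (b) 9.26 kg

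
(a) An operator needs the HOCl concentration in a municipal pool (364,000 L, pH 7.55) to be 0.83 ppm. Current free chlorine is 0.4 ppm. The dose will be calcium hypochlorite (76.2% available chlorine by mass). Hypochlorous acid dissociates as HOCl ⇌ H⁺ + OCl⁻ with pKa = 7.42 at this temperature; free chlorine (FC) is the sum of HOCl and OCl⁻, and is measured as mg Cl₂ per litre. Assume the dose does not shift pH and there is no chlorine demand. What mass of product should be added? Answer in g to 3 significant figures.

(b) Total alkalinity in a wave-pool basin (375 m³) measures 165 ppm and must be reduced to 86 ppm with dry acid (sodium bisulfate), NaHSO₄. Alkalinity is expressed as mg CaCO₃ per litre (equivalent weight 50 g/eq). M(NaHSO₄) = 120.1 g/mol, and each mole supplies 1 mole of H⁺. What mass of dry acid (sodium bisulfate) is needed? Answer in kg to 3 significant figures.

(a) 740 g; (b) 71.2 kg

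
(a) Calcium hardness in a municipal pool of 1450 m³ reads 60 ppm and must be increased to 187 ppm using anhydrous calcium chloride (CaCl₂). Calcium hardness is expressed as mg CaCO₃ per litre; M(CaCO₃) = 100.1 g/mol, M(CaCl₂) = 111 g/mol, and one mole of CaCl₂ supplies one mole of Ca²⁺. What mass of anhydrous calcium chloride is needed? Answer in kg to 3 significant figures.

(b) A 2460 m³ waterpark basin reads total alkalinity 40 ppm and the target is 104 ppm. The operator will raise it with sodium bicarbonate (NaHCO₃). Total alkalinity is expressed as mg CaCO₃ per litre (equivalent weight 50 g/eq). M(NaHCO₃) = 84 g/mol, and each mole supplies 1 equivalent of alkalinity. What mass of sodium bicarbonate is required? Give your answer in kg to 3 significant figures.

(a) Volume: 1450 m³ = 1,450,000 L.
(a) Hardness to add: (187 − 60) = 127 mg/L as CaCO₃ × 1,450,000 L = 184,200 g as CaCO₃.
(a) Moles of Ca²⁺ (1 mol Ca²⁺ ≡ 1 mol CaCO₃): 184,200 / 100.1 g/mol = 1840 mol.
(a) Mass of CaCl₂: 1840 × 111 = 204,200 g.

(b) Volume: 2460 m³ = 2,460,000 L.
(b) Alkalinity to add: (104 − 40) = 64 mg/L as CaCO₃ × 2,460,000 L = 157,400 g as CaCO₃.
(b) Equivalents: 157,400 g ÷ 50 g/eq = 3149 eq.
(b) NaHCO₃ supplies 1 eq per mole → 3149 mol.
(b) Mass: 3149 mol × 84 g/mol = 264,500 g.

(a) 204 kg; (b) 264 kg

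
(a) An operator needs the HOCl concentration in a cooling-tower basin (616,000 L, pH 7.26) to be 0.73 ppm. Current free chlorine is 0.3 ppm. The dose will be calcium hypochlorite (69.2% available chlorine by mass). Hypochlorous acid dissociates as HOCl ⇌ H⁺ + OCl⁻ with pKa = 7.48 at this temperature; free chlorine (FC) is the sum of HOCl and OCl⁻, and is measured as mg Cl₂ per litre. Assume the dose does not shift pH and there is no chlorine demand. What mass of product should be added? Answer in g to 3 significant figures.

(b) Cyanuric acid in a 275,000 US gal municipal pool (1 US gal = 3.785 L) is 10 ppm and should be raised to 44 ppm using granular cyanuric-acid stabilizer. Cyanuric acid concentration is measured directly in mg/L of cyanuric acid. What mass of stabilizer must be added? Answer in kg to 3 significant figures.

(a) [OCl⁻]/[HOCl] = 10^(pH − pKa) = 10^(7.26 − 7.48) = 0.6026; fraction as HOCl = 1/(1 + 0.6026) = 0.624.
(a) Free chlorine required for 0.73 ppm HOCl: 0.73 / 0.624 = 1.17 ppm.
(a) FC to add: 1.17 − 0.3 = 0.8699 mg/L as Cl₂.
(a) Cl₂ equivalent: 0.8699 mg/L × 616,000 L = 535.8 g.
(a) Product at 69.2% available Cl: 535.8 / 0.692 = 774.3 g.

(b) Volume: 275,000 US gal × 3.785 L/gal = 1,040,875 L.
(b) CYA to add: (44 − 10) = 34 mg/L × 1,040,875 L = 35,390 g cyanuric acid.

(a) 774 g; (b) 35.4 kg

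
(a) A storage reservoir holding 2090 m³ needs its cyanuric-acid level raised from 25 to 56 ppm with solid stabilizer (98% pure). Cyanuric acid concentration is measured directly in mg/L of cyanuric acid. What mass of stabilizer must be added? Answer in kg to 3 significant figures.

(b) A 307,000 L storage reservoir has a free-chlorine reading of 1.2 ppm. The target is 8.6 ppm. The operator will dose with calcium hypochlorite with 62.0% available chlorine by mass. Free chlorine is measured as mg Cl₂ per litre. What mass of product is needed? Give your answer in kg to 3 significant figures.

(a) 66.1 kg; (b) 3.66 kg

(a) Volume: 2090 m³ = 2,090,000 L.
(a) CYA to add: (56 − 25) = 31 mg/L × 2,090,000 L = 64,790 g cyanuric acid.
(a) At 98% purity: 64,790 / 0.98 = 66,110 g product.

(b) Chlorine deficit: 8.6 − 1.2 = 7.4 ppm = 7.4 mg/L as Cl₂.
(b) Cl₂ equivalent needed: 7.4 mg/L × 307,000 L = 2,272,000 mg = 2272 g.
(b) Product at 62.0% available chlorine: 2272 / 0.62 = 3664 g.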